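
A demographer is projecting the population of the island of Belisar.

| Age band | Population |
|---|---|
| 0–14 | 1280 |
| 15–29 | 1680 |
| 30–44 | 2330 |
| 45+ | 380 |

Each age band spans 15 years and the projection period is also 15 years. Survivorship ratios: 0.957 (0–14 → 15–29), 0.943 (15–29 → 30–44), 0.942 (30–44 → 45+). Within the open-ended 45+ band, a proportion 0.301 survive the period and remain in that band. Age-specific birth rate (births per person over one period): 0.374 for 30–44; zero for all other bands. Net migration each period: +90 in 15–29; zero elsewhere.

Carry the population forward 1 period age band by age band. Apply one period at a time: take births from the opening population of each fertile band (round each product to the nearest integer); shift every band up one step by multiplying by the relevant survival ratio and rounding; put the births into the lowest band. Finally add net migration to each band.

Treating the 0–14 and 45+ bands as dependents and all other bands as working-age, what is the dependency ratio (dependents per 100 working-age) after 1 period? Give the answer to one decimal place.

Let group 1 be 0–14 through group 4 = 45+.
After projecting period 1:
Births: 2330 * 0.374 = 871
Group 2: 1280 * 0.957 = 1225
Group 3: 1680 * 0.943 = 1584
Group 4: 2330 * 0.942 + 380 * 0.301 = 2195 + 114 = 2309
Net migration: Group 2 + 90 → 1315
Population now: 0–14=871, 15–29=1315, 30–44=1584, 45+=2309
Dependents (band 0–14 + band 45+) = 871 + 2309 = 3180; working-age = 2899; ratio = 3180/2899 × 100 = 109.7

109.7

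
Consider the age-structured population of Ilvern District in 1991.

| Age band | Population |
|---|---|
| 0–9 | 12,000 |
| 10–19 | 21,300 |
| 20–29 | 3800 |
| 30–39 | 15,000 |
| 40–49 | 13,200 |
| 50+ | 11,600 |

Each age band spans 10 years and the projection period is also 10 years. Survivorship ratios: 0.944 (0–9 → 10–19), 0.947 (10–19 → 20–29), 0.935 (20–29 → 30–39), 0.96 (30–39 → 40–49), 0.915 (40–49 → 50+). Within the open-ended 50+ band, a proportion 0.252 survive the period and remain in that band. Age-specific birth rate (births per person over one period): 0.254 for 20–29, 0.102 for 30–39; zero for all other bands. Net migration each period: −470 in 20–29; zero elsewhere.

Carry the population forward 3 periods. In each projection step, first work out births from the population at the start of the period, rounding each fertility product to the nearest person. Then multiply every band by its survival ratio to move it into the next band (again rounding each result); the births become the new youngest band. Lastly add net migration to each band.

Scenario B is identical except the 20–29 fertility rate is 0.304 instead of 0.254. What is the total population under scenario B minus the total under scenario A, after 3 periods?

— Period 1 —
Births: 3800 × 0.254 = 965  |  15000 × 0.102 = 1530 → 2495
10–19: 12000 × 0.944 = 11328
20–29: 21300 × 0.947 = 20171
30–39: 3800 × 0.935 = 3553
40–49: 15000 × 0.96 = 14400
50+: 13200 × 0.915 + 11600 × 0.252 = 12078 + 2923 = 15001
Net migration: 20–29 − 470 → 19701
→ [2495, 11328, 19701, 3553, 14400, 15001]
— Period 2 —
Births: 19701 × 0.254 = 5004  |  3553 × 0.102 = 362 → 5366
10–19: 2495 × 0.944 = 2355
20–29: 11328 × 0.947 = 10728
30–39: 19701 × 0.935 = 18420
40–49: 3553 × 0.96 = 3411
50+: 14400 × 0.915 + 15001 × 0.252 = 13176 + 3780 = 16956
Net migration: 20–29 − 470 → 10258
→ [5366, 2355, 10258, 18420, 3411, 16956]
— Period 3 —
Births: 10258 × 0.254 = 2606  |  18420 × 0.102 = 1879 → 4485
10–19: 5366 × 0.944 = 5066
20–29: 2355 × 0.947 = 2230
30–39: 10258 × 0.935 = 9591
40–49: 18420 × 0.96 = 17683
50+: 3411 × 0.915 + 16956 × 0.252 = 3121 + 4273 = 7394
Net migration: 20–29 − 470 → 1760
→ [4485, 5066, 1760, 9591, 17683, 7394]
Scenario A total after 3 periods: 45979
Scenario B projection —
— Period 1 —
Births: 3800 × 0.304 = 1155  |  15000 × 0.102 = 1530 → 2685
10–19: 12000 × 0.944 = 11328
20–29: 21300 × 0.947 = 20171
30–39: 3800 × 0.935 = 3553
40–49: 15000 × 0.96 = 14400
50+: 13200 × 0.915 + 11600 × 0.252 = 12078 + 2923 = 15001
Net migration: 20–29 − 470 → 19701
→ [2685, 11328, 19701, 3553, 14400, 15001]
— Period 2 —
Births: 19701 × 0.304 = 5989  |  3553 × 0.102 = 362 → 6351
10–19: 2685 × 0.944 = 2535
20–29: 11328 × 0.947 = 10728
30–39: 19701 × 0.935 = 18420
40–49: 3553 × 0.96 = 3411
50+: 14400 × 0.915 + 15001 × 0.252 = 13176 + 3780 = 16956
Net migration: 20–29 − 470 → 10258
→ [6351, 2535, 10258, 18420, 3411, 16956]
— Period 3 —
Births: 10258 × 0.304 = 3118  |  18420 × 0.102 = 1879 → 4997
10–19: 6351 × 0.944 = 5995
20–29: 2535 × 0.947 = 2401
30–39: 10258 × 0.935 = 9591
40–49: 18420 × 0.96 = 17683
50+: 3411 × 0.915 + 16956 × 0.252 = 3121 + 4273 = 7394
Net migration: 20–29 − 470 → 1931
→ [4997, 5995, 1931, 9591, 17683, 7394]
Scenario B total after 3 periods: 47591
Difference B − A = 47591 − 45979 = 1612

1612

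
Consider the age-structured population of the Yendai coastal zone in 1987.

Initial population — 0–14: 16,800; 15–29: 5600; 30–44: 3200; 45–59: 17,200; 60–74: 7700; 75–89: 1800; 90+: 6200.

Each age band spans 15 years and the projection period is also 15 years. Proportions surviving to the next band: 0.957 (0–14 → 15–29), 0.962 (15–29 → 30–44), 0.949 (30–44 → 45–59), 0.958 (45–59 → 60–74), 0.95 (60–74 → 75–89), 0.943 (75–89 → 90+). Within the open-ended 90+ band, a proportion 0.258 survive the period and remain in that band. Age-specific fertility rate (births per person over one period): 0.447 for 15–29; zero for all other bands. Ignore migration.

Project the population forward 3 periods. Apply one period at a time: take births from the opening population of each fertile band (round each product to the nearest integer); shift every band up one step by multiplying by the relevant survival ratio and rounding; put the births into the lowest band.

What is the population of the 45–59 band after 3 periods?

14678

Call the bands 1 to 7, youngest first.
Period 1.
Births: 5600 × 0.447 = 2503
Band 2: 16800 × 0.957 = 16078
Band 3: 5600 × 0.962 = 5387
Band 4: 3200 × 0.949 = 3037
Band 5: 17200 × 0.958 = 16478
Band 6: 7700 × 0.95 = 7315
Band 7: 1800 × 0.943 + 6200 × 0.258 = 1697 + 1600 = 3297
Population now: 0–14=2503, 15–29=16078, 30–44=5387, 45–59=3037, 60–74=16478, 75–89=7315, 90+=3297
Period 2.
Births: 16078 × 0.447 = 7187
Band 2: 2503 × 0.957 = 2395
Band 3: 16078 × 0.962 = 15467
Band 4: 5387 × 0.949 = 5112
Band 5: 3037 × 0.958 = 2909
Band 6: 16478 × 0.95 = 15654
Band 7: 7315 × 0.943 + 3297 × 0.258 = 6898 + 851 = 7749
Population now: 0–14=7187, 15–29=2395, 30–44=15467, 45–59=5112, 60–74=2909, 75–89=15654, 90+=7749
Period 3.
Births: 2395 × 0.447 = 1071
Band 2: 7187 × 0.957 = 6878
Band 3: 2395 × 0.962 = 2304
Band 4: 15467 × 0.949 = 14678
Band 5: 5112 × 0.958 = 4897
Band 6: 2909 × 0.95 = 2764
Band 7: 15654 × 0.943 + 7749 × 0.258 = 14762 + 1999 = 16761
Population now: 0–14=1071, 15–29=6878, 30–44=2304, 45–59=14678, 60–74=4897, 75–89=2764, 90+=16761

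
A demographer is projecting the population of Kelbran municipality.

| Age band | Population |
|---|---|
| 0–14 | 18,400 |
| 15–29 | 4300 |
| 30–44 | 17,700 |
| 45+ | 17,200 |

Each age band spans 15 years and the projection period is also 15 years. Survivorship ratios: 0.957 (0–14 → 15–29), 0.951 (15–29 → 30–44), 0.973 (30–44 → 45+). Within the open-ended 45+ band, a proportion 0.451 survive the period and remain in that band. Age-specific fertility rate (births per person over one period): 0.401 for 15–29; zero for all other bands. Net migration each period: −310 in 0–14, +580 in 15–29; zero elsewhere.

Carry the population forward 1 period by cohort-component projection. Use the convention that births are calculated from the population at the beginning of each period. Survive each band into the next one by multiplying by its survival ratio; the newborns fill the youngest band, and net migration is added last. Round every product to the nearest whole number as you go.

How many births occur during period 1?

1724

Let group 1 be 0–14 through group 4 = 45+.
Period 1:
Births: 4300 × 0.401 = 1724
Group 2: 18400 × 0.957 = 17609
Group 3: 4300 × 0.951 = 4089
Group 4: 17700 × 0.973 + 17200 × 0.451 = 17222 + 7757 = 24979
Net migration: Group 1 − 310 → 1414; Group 2 + 580 → 18189
End of period: [1414, 18189, 4089, 24979]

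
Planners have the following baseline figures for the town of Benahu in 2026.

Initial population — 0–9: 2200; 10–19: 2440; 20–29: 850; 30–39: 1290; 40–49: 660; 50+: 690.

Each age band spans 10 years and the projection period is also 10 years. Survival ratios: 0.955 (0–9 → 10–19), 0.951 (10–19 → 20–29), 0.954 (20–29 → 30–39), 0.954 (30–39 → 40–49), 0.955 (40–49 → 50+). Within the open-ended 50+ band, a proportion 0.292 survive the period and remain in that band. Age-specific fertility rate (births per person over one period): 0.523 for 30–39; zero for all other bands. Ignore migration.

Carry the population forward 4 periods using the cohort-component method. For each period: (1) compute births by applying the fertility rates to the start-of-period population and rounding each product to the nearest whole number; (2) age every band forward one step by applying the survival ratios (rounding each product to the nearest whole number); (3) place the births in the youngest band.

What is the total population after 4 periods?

(Bands numbered youngest = 1 to oldest = 6.)
Period 1:
Births: 1290 × 0.523 = 675
Band 2: 2200 × 0.955 = 2101
Band 3: 2440 × 0.951 = 2320
Band 4: 850 × 0.954 = 811
Band 5: 1290 × 0.954 = 1231
Band 6: 660 × 0.955 + 690 × 0.292 = 630 + 201 = 831
Population now: 0–9=675, 10–19=2101, 20–29=2320, 30–39=811, 40–49=1231, 50+=831
Period 2:
Births: 811 × 0.523 = 424
Band 2: 675 × 0.955 = 645
Band 3: 2101 × 0.951 = 1998
Band 4: 2320 × 0.954 = 2213
Band 5: 811 × 0.954 = 774
Band 6: 1231 × 0.955 + 831 × 0.292 = 1176 + 243 = 1419
Population now: 0–9=424, 10–19=645, 20–29=1998, 30–39=2213, 40–49=774, 50+=1419
Period 3:
Births: 2213 × 0.523 = 1157
Band 2: 424 × 0.955 = 405
Band 3: 645 × 0.951 = 613
Band 4: 1998 × 0.954 = 1906
Band 5: 2213 × 0.954 = 2111
Band 6: 774 × 0.955 + 1419 × 0.292 = 739 + 414 = 1153
Population now: 0–9=1157, 10–19=405, 20–29=613, 30–39=1906, 40–49=2111, 50+=1153
Period 4:
Births: 1906 × 0.523 = 997
Band 2: 1157 × 0.955 = 1105
Band 3: 405 × 0.951 = 385
Band 4: 613 × 0.954 = 585
Band 5: 1906 × 0.954 = 1818
Band 6: 2111 × 0.955 + 1153 × 0.292 = 2016 + 337 = 2353
Population now: 0–9=997, 10–19=1105, 20–29=385, 30–39=585, 40–49=1818, 50+=2353
Total after period 4: 997 + 1105 + 385 + 585 + 1818 + 2353 = 7243

7243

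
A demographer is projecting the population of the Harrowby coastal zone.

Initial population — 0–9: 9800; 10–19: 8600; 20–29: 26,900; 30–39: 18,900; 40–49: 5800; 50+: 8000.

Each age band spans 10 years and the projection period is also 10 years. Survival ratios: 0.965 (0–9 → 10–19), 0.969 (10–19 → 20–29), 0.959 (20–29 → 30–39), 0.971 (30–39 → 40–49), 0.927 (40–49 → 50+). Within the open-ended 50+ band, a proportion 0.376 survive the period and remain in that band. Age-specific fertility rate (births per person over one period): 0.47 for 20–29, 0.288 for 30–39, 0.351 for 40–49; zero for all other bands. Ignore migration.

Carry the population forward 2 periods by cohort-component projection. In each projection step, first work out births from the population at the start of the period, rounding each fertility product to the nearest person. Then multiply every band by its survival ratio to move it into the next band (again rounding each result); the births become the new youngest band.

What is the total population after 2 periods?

Let band 1 be 0–9 through band 6 = 50+.
Period 1:
Births: 26900 * 0.47 = 12643 ; 18900 * 0.288 = 5443 ; 5800 * 0.351 = 2036 ⇒ total 20122
Band 2: 9800 * 0.965 = 9457
Band 3: 8600 * 0.969 = 8333
Band 4: 26900 * 0.959 = 25797
Band 5: 18900 * 0.971 = 18352
Band 6: 5800 * 0.927 + 8000 * 0.376 = 5377 + 3008 = 8385
Giving 20122 / 9457 / 8333 / 25797 / 18352 / 8385.
Period 2:
Births: 8333 * 0.47 = 3917 ; 25797 * 0.288 = 7430 ; 18352 * 0.351 = 6442 ⇒ total 17789
Band 2: 20122 * 0.965 = 19418
Band 3: 9457 * 0.969 = 9164
Band 4: 8333 * 0.959 = 7991
Band 5: 25797 * 0.971 = 25049
Band 6: 18352 * 0.927 + 8385 * 0.376 = 17012 + 3153 = 20165
Giving 17789 / 19418 / 9164 / 7991 / 25049 / 20165.
Total after period 2: 17789 + 19418 + 9164 + 7991 + 25049 + 20165 = 99576

99576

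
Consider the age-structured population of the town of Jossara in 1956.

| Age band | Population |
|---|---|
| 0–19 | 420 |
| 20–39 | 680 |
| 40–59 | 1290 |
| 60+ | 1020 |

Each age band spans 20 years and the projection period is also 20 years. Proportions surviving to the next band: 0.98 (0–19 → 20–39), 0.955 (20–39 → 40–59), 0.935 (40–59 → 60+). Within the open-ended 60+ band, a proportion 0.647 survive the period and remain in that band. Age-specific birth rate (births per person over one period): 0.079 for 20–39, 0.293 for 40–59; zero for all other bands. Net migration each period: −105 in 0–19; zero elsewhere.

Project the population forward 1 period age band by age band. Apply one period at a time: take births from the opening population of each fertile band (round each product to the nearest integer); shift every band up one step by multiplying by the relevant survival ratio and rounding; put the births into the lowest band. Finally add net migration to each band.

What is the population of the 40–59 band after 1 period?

[period 1]
Births: 680 × 0.079 = 54 ; 1290 × 0.293 = 378 ⇒ total 432
20–39: 420 × 0.98 = 412
40–59: 680 × 0.955 = 649
60+: 1290 × 0.935 + 1020 × 0.647 = 1206 + 660 = 1866
Net migration: 0–19 − 105 → 327
→ [327, 412, 649, 1866]

649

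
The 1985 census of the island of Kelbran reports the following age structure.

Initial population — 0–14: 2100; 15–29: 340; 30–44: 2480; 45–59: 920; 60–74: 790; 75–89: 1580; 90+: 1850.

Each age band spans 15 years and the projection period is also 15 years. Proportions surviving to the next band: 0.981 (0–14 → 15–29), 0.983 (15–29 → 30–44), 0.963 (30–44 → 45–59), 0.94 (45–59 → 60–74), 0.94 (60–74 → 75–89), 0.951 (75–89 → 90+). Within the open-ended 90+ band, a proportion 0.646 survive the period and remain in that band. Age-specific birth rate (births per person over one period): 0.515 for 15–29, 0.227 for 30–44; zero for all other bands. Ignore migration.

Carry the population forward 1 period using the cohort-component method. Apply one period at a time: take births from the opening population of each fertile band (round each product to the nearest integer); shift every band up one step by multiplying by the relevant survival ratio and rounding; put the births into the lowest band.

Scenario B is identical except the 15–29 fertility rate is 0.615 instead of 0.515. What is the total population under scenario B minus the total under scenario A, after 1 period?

(Groups numbered youngest = 1 to oldest = 7.)
— Period 1 —
Births: 340 × 0.515 = 175  |  2480 × 0.227 = 563 → 738
Group 2: 2100 × 0.981 = 2060
Group 3: 340 × 0.983 = 334
Group 4: 2480 × 0.963 = 2388
Group 5: 920 × 0.94 = 865
Group 6: 790 × 0.94 = 743
Group 7: 1580 × 0.951 + 1850 × 0.646 = 1503 + 1195 = 2698
Population now: 0–14=738, 15–29=2060, 30–44=334, 45–59=2388, 60–74=865, 75–89=743, 90+=2698
Scenario A total after 1 period: 9826
Scenario B projection —
— Period 1 —
Births: 340 × 0.615 = 209  |  2480 × 0.227 = 563 → 772
Group 2: 2100 × 0.981 = 2060
Group 3: 340 × 0.983 = 334
Group 4: 2480 × 0.963 = 2388
Group 5: 920 × 0.94 = 865
Group 6: 790 × 0.94 = 743
Group 7: 1580 × 0.951 + 1850 × 0.646 = 1503 + 1195 = 2698
Population now: 0–14=772, 15–29=2060, 30–44=334, 45–59=2388, 60–74=865, 75–89=743, 90+=2698
Scenario B total after 1 period: 9860
Difference B − A = 9860 − 9826 = 34

34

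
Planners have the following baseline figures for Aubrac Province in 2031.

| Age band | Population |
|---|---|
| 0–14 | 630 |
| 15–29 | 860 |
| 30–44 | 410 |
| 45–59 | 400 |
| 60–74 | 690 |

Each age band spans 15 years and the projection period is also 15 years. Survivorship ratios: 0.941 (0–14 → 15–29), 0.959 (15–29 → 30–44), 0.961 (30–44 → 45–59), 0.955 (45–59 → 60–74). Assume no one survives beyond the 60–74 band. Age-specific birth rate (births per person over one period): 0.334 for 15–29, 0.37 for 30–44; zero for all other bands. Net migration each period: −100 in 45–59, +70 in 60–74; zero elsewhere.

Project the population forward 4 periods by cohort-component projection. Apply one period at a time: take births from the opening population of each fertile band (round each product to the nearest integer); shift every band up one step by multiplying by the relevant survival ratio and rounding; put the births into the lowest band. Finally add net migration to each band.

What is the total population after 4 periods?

[period 1]
Births: 860 × 0.334 = 287  |  410 × 0.37 = 152 → 439
15–29: 630 × 0.941 = 593
30–44: 860 × 0.959 = 825
45–59: 410 × 0.961 = 394
60–74: 400 × 0.955 = 382
Net migration: 45–59 − 100 → 294; 60–74 + 70 → 452
Population now: 0–14=439, 15–29=593, 30–44=825, 45–59=294, 60–74=452
[period 2]
Births: 593 × 0.334 = 198  |  825 × 0.37 = 305 → 503
15–29: 439 × 0.941 = 413
30–44: 593 × 0.959 = 569
45–59: 825 × 0.961 = 793
60–74: 294 × 0.955 = 281
Net migration: 45–59 − 100 → 693; 60–74 + 70 → 351
Population now: 0–14=503, 15–29=413, 30–44=569, 45–59=693, 60–74=351
[period 3]
Births: 413 × 0.334 = 138  |  569 × 0.37 = 211 → 349
15–29: 503 × 0.941 = 473
30–44: 413 × 0.959 = 396
45–59: 569 × 0.961 = 547
60–74: 693 × 0.955 = 662
Net migration: 45–59 − 100 → 447; 60–74 + 70 → 732
Population now: 0–14=349, 15–29=473, 30–44=396, 45–59=447, 60–74=732
[period 4]
Births: 473 × 0.334 = 158  |  396 × 0.37 = 147 → 305
15–29: 349 × 0.941 = 328
30–44: 473 × 0.959 = 454
45–59: 396 × 0.961 = 381
60–74: 447 × 0.955 = 427
Net migration: 45–59 − 100 → 281; 60–74 + 70 → 497
Population now: 0–14=305, 15–29=328, 30–44=454, 45–59=281, 60–74=497
Total after period 4: 305 + 328 + 454 + 281 + 497 = 1865

1865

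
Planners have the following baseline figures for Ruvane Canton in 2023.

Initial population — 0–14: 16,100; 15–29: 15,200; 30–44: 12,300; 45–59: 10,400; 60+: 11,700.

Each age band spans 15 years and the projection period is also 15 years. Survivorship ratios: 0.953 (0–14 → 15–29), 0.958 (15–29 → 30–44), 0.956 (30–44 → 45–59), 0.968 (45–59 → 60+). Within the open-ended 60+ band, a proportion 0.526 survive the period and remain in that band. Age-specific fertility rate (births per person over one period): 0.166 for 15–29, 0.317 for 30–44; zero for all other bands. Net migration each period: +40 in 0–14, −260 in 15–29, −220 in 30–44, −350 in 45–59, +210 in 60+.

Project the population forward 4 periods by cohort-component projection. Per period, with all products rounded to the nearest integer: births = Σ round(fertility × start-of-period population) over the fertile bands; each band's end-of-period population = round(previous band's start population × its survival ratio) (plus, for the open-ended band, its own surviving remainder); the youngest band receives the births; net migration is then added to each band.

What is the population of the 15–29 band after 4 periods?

5010

[period 1]
Births: 15200 × 0.166 = 2523  |  12300 × 0.317 = 3899 ⇒ total 6422
15–29: 16100 × 0.953 = 15343
30–44: 15200 × 0.958 = 14562
45–59: 12300 × 0.956 = 11759
60+: 10400 × 0.968 + 11700 × 0.526 = 10067 + 6154 = 16221
Net migration: 0–14 + 40 → 6462; 15–29 − 260 → 15083; 30–44 − 220 → 14342; 45–59 − 350 → 11409; 60+ + 210 → 16431
→ [6462, 15083, 14342, 11409, 16431]
[period 2]
Births: 15083 × 0.166 = 2504  |  14342 × 0.317 = 4546 ⇒ total 7050
15–29: 6462 × 0.953 = 6158
30–44: 15083 × 0.958 = 14450
45–59: 14342 × 0.956 = 13711
60+: 11409 × 0.968 + 16431 × 0.526 = 11044 + 8643 = 19687
Net migration: 0–14 + 40 → 7090; 15–29 − 260 → 5898; 30–44 − 220 → 14230; 45–59 − 350 → 13361; 60+ + 210 → 19897
→ [7090, 5898, 14230, 13361, 19897]
[period 3]
Births: 5898 × 0.166 = 979  |  14230 × 0.317 = 4511 ⇒ total 5490
15–29: 7090 × 0.953 = 6757
30–44: 5898 × 0.958 = 5650
45–59: 14230 × 0.956 = 13604
60+: 13361 × 0.968 + 19897 × 0.526 = 12933 + 10466 = 23399
Net migration: 0–14 + 40 → 5530; 15–29 − 260 → 6497; 30–44 − 220 → 5430; 45–59 − 350 → 13254; 60+ + 210 → 23609
→ [5530, 6497, 5430, 13254, 23609]
[period 4]
Births: 6497 × 0.166 = 1079  |  5430 × 0.317 = 1721 ⇒ total 2800
15–29: 5530 × 0.953 = 5270
30–44: 6497 × 0.958 = 6224
45–59: 5430 × 0.956 = 5191
60+: 13254 × 0.968 + 23609 × 0.526 = 12830 + 12418 = 25248
Net migration: 0–14 + 40 → 2840; 15–29 − 260 → 5010; 30–44 − 220 → 6004; 45–59 − 350 → 4841; 60+ + 210 → 25458
→ [2840, 5010, 6004, 4841, 25458]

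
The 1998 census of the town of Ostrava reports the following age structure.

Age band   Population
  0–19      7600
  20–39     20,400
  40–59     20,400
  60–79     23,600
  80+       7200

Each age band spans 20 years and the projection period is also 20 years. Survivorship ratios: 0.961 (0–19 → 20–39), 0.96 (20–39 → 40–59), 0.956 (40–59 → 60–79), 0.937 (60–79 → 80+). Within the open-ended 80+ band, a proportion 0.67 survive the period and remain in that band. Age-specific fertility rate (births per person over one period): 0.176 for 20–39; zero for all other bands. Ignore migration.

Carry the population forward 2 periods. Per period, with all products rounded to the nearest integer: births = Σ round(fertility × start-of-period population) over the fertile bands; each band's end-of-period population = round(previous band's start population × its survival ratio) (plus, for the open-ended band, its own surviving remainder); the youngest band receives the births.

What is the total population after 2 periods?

66791

— Period 1 —
Births: 20400 × 0.176 = 3590
20–39: 7600 × 0.961 = 7304
40–59: 20400 × 0.96 = 19584
60–79: 20400 × 0.956 = 19502
80+: 23600 × 0.937 + 7200 × 0.67 = 22113 + 4824 = 26937
End of period: [3590, 7304, 19584, 19502, 26937]
— Period 2 —
Births: 7304 × 0.176 = 1286
20–39: 3590 × 0.961 = 3450
40–59: 7304 × 0.96 = 7012
60–79: 19584 × 0.956 = 18722
80+: 19502 × 0.937 + 26937 × 0.67 = 18273 + 18048 = 36321
End of period: [1286, 3450, 7012, 18722, 36321]
Total after period 2: 1286 + 3450 + 7012 + 18722 + 36321 = 66791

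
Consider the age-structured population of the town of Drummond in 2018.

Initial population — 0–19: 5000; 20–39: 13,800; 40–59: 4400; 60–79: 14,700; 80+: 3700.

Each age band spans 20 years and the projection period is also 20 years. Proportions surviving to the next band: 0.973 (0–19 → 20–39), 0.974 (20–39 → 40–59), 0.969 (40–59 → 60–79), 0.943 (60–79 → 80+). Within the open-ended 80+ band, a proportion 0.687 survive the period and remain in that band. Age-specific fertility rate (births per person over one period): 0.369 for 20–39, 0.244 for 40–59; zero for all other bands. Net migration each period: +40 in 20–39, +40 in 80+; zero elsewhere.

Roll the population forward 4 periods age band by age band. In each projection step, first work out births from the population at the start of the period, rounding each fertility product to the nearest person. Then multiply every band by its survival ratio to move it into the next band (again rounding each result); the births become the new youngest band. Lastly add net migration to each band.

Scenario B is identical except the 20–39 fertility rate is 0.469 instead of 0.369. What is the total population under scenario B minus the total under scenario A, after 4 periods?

(Groups numbered youngest = 1 to oldest = 5.)
Period 1.
Births: 13800 × 0.369 = 5092 ; 4400 × 0.244 = 1074 ⇒ total 6166
Group 2: 5000 × 0.973 = 4865
Group 3: 13800 × 0.974 = 13441
Group 4: 4400 × 0.969 = 4264
Group 5: 14700 × 0.943 + 3700 × 0.687 = 13862 + 2542 = 16404
Net migration: Group 2 + 40 → 4905; Group 5 + 40 → 16444
Giving 6166 / 4905 / 13441 / 4264 / 16444.
Period 2.
Births: 4905 × 0.369 = 1810 ; 13441 × 0.244 = 3280 ⇒ total 5090
Group 2: 6166 × 0.973 = 6000
Group 3: 4905 × 0.974 = 4777
Group 4: 13441 × 0.969 = 13024
Group 5: 4264 × 0.943 + 16444 × 0.687 = 4021 + 11297 = 15318
Net migration: Group 2 + 40 → 6040; Group 5 + 40 → 15358
Giving 5090 / 6040 / 4777 / 13024 / 15358.
Period 3.
Births: 6040 × 0.369 = 2229 ; 4777 × 0.244 = 1166 ⇒ total 3395
Group 2: 5090 × 0.973 = 4953
Group 3: 6040 × 0.974 = 5883
Group 4: 4777 × 0.969 = 4629
Group 5: 13024 × 0.943 + 15358 × 0.687 = 12282 + 10551 = 22833
Net migration: Group 2 + 40 → 4993; Group 5 + 40 → 22873
Giving 3395 / 4993 / 5883 / 4629 / 22873.
Period 4.
Births: 4993 × 0.369 = 1842 ; 5883 × 0.244 = 1435 ⇒ total 3277
Group 2: 3395 × 0.973 = 3303
Group 3: 4993 × 0.974 = 4863
Group 4: 5883 × 0.969 = 5701
Group 5: 4629 × 0.943 + 22873 × 0.687 = 4365 + 15714 = 20079
Net migration: Group 2 + 40 → 3343; Group 5 + 40 → 20119
Giving 3277 / 3343 / 4863 / 5701 / 20119.
Scenario A total after 4 periods: 37303
Scenario B projection —
Period 1.
Births: 13800 × 0.469 = 6472 ; 4400 × 0.244 = 1074 ⇒ total 7546
Group 2: 5000 × 0.973 = 4865
Group 3: 13800 × 0.974 = 13441
Group 4: 4400 × 0.969 = 4264
Group 5: 14700 × 0.943 + 3700 × 0.687 = 13862 + 2542 = 16404
Net migration: Group 2 + 40 → 4905; Group 5 + 40 → 16444
Giving 7546 / 4905 / 13441 / 4264 / 16444.
Period 2.
Births: 4905 × 0.469 = 2300 ; 13441 × 0.244 = 3280 ⇒ total 5580
Group 2: 7546 × 0.973 = 7342
Group 3: 4905 × 0.974 = 4777
Group 4: 13441 × 0.969 = 13024
Group 5: 4264 × 0.943 + 16444 × 0.687 = 4021 + 11297 = 15318
Net migration: Group 2 + 40 → 7382; Group 5 + 40 → 15358
Giving 5580 / 7382 / 4777 / 13024 / 15358.
Period 3.
Births: 7382 × 0.469 = 3462 ; 4777 × 0.244 = 1166 ⇒ total 4628
Group 2: 5580 × 0.973 = 5429
Group 3: 7382 × 0.974 = 7190
Group 4: 4777 × 0.969 = 4629
Group 5: 13024 × 0.943 + 15358 × 0.687 = 12282 + 10551 = 22833
Net migration: Group 2 + 40 → 5469; Group 5 + 40 → 22873
Giving 4628 / 5469 / 7190 / 4629 / 22873.
Period 4.
Births: 5469 × 0.469 = 2565 ; 7190 × 0.244 = 1754 ⇒ total 4319
Group 2: 4628 × 0.973 = 4503
Group 3: 5469 × 0.974 = 5327
Group 4: 7190 × 0.969 = 6967
Group 5: 4629 × 0.943 + 22873 × 0.687 = 4365 + 15714 = 20079
Net migration: Group 2 + 40 → 4543; Group 5 + 40 → 20119
Giving 4319 / 4543 / 5327 / 6967 / 20119.
Scenario B total after 4 periods: 41275
Difference B − A = 41275 − 37303 = 3972

3972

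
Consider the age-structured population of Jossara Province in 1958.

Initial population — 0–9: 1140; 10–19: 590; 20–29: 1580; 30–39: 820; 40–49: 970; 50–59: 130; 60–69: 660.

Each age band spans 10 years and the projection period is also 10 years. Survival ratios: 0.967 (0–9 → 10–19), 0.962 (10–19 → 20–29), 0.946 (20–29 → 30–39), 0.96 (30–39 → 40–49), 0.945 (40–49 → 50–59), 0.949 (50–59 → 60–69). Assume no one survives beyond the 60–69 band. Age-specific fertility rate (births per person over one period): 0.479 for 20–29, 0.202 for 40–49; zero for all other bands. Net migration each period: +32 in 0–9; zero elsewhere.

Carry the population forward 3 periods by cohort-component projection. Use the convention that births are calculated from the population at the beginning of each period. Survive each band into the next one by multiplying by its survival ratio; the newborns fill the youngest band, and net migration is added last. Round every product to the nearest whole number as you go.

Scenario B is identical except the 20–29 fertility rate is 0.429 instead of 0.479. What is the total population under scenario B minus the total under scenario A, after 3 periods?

-153

Call the bands 1 to 7, youngest first.
After projecting period 1:
Births: 1580 × 0.479 = 757 ; 970 × 0.202 = 196 → total 953
Band 2: 1140 × 0.967 = 1102
Band 3: 590 × 0.962 = 568
Band 4: 1580 × 0.946 = 1495
Band 5: 820 × 0.96 = 787
Band 6: 970 × 0.945 = 917
Band 7: 130 × 0.949 = 123
Net migration: Band 1 + 32 → 985
End of period: [985, 1102, 568, 1495, 787, 917, 123]
After projecting period 2:
Births: 568 × 0.479 = 272 ; 787 × 0.202 = 159 → total 431
Band 2: 985 × 0.967 = 952
Band 3: 1102 × 0.962 = 1060
Band 4: 568 × 0.946 = 537
Band 5: 1495 × 0.96 = 1435
Band 6: 787 × 0.945 = 744
Band 7: 917 × 0.949 = 870
Net migration: Band 1 + 32 → 463
End of period: [463, 952, 1060, 537, 1435, 744, 870]
After projecting period 3:
Births: 1060 × 0.479 = 508 ; 1435 × 0.202 = 290 → total 798
Band 2: 463 × 0.967 = 448
Band 3: 952 × 0.962 = 916
Band 4: 1060 × 0.946 = 1003
Band 5: 537 × 0.96 = 516
Band 6: 1435 × 0.945 = 1356
Band 7: 744 × 0.949 = 706
Net migration: Band 1 + 32 → 830
End of period: [830, 448, 916, 1003, 516, 1356, 706]
Scenario A total after 3 periods: 5775
Scenario B projection —
After projecting period 1:
Births: 1580 × 0.429 = 678 ; 970 × 0.202 = 196 → total 874
Band 2: 1140 × 0.967 = 1102
Band 3: 590 × 0.962 = 568
Band 4: 1580 × 0.946 = 1495
Band 5: 820 × 0.96 = 787
Band 6: 970 × 0.945 = 917
Band 7: 130 × 0.949 = 123
Net migration: Band 1 + 32 → 906
End of period: [906, 1102, 568, 1495, 787, 917, 123]
After projecting period 2:
Births: 568 × 0.429 = 244 ; 787 × 0.202 = 159 → total 403
Band 2: 906 × 0.967 = 876
Band 3: 1102 × 0.962 = 1060
Band 4: 568 × 0.946 = 537
Band 5: 1495 × 0.96 = 1435
Band 6: 787 × 0.945 = 744
Band 7: 917 × 0.949 = 870
Net migration: Band 1 + 32 → 435
End of period: [435, 876, 1060, 537, 1435, 744, 870]
After projecting period 3:
Births: 1060 × 0.429 = 455 ; 1435 × 0.202 = 290 → total 745
Band 2: 435 × 0.967 = 421
Band 3: 876 × 0.962 = 843
Band 4: 1060 × 0.946 = 1003
Band 5: 537 × 0.96 = 516
Band 6: 1435 × 0.945 = 1356
Band 7: 744 × 0.949 = 706
Net migration: Band 1 + 32 → 777
End of period: [777, 421, 843, 1003, 516, 1356, 706]
Scenario B total after 3 periods: 5622
Difference B − A = 5622 − 5775 = -153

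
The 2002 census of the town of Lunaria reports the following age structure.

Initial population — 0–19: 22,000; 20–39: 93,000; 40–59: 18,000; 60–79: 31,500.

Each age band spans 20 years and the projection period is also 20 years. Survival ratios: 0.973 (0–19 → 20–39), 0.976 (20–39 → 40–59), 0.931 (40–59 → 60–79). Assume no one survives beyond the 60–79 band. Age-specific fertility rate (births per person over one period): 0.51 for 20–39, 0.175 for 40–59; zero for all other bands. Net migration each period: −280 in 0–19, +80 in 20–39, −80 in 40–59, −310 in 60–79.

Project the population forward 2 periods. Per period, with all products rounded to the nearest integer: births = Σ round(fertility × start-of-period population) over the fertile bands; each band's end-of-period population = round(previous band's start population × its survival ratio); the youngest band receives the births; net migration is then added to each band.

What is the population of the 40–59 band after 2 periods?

20890

[period 1]
Births: 93000 × 0.51 = 47430, 18000 × 0.175 = 3150 → total 50580
20–39: 22000 × 0.973 = 21406
40–59: 93000 × 0.976 = 90768
60–79: 18000 × 0.931 = 16758
Net migration: 0–19 − 280 → 50300; 20–39 + 80 → 21486; 40–59 − 80 → 90688; 60–79 − 310 → 16448
End of period: [50300, 21486, 90688, 16448]
[period 2]
Births: 21486 × 0.51 = 10958, 90688 × 0.175 = 15870 → total 26828
20–39: 50300 × 0.973 = 48942
40–59: 21486 × 0.976 = 20970
60–79: 90688 × 0.931 = 84431
Net migration: 0–19 − 280 → 26548; 20–39 + 80 → 49022; 40–59 − 80 → 20890; 60–79 − 310 → 84121
End of period: [26548, 49022, 20890, 84121]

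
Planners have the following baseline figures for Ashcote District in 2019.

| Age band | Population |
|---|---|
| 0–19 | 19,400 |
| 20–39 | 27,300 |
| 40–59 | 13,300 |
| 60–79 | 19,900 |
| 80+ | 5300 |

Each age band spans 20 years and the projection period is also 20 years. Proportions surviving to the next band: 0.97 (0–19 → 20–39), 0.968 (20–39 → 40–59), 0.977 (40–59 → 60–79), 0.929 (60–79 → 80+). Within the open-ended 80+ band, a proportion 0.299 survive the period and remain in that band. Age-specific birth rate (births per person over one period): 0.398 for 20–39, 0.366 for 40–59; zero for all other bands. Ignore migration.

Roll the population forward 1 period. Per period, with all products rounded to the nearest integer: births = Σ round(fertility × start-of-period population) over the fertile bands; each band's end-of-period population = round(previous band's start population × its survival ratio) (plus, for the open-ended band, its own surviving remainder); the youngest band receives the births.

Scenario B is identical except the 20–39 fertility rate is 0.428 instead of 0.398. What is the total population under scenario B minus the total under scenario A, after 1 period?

Let group 1 be 0–19 through group 5 = 80+.
[period 1]
Births: 27300 × 0.398 = 10865, 13300 × 0.366 = 4868 → total 15733
Group 2: 19400 × 0.97 = 18818
Group 3: 27300 × 0.968 = 26426
Group 4: 13300 × 0.977 = 12994
Group 5: 19900 × 0.929 + 5300 × 0.299 = 18487 + 1585 = 20072
Population now: 0–19=15733, 20–39=18818, 40–59=26426, 60–79=12994, 80+=20072
Scenario A total after 1 period: 94043
Scenario B projection —
[period 1]
Births: 27300 × 0.428 = 11684, 13300 × 0.366 = 4868 → total 16552
Group 2: 19400 × 0.97 = 18818
Group 3: 27300 × 0.968 = 26426
Group 4: 13300 × 0.977 = 12994
Group 5: 19900 × 0.929 + 5300 × 0.299 = 18487 + 1585 = 20072
Population now: 0–19=16552, 20–39=18818, 40–59=26426, 60–79=12994, 80+=20072
Scenario B total after 1 period: 94862
Difference B − A = 94862 − 94043 = 819

819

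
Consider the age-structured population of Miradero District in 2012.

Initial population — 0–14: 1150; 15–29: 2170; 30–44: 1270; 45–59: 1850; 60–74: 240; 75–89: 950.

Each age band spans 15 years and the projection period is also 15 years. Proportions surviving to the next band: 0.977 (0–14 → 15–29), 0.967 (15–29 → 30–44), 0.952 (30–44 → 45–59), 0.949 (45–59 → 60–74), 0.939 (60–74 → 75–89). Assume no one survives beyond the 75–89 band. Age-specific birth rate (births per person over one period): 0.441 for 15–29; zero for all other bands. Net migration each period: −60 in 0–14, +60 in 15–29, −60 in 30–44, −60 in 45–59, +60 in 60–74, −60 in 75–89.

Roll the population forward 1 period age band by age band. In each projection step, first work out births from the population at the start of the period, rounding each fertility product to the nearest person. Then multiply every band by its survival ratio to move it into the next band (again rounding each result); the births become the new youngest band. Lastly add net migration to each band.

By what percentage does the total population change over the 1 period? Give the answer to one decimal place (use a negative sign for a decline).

-5.0

[period 1]
Births: 2170 * 0.441 = 957
15–29: 1150 * 0.977 = 1124
30–44: 2170 * 0.967 = 2098
45–59: 1270 * 0.952 = 1209
60–74: 1850 * 0.949 = 1756
75–89: 240 * 0.939 = 225
Net migration: 0–14 − 60 → 897; 15–29 + 60 → 1184; 30–44 − 60 → 2038; 45–59 − 60 → 1149; 60–74 + 60 → 1816; 75–89 − 60 → 165
Population now: 0–14=897, 15–29=1184, 30–44=2038, 45–59=1149, 60–74=1816, 75–89=165
Total: 7630 → 7249; change = -381; percentage change = -5.0%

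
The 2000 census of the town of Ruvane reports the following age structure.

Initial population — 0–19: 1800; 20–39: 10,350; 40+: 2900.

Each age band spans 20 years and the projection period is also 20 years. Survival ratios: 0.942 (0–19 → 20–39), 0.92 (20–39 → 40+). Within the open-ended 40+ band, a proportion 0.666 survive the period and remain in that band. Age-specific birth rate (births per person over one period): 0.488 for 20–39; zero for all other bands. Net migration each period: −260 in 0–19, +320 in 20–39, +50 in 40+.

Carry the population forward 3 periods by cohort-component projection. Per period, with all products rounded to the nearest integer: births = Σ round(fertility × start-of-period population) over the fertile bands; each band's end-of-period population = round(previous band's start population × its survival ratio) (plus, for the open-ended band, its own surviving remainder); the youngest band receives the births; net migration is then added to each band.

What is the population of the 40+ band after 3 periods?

10867

Period 1.
Births: 10350 × 0.488 = 5051
20–39: 1800 × 0.942 = 1696
40+: 10350 × 0.92 + 2900 × 0.666 = 9522 + 1931 = 11453
Net migration: 0–19 − 260 → 4791; 20–39 + 320 → 2016; 40+ + 50 → 11503
End of period: [4791, 2016, 11503]
Period 2.
Births: 2016 × 0.488 = 984
20–39: 4791 × 0.942 = 4513
40+: 2016 × 0.92 + 11503 × 0.666 = 1855 + 7661 = 9516
Net migration: 0–19 − 260 → 724; 20–39 + 320 → 4833; 40+ + 50 → 9566
End of period: [724, 4833, 9566]
Period 3.
Births: 4833 × 0.488 = 2359
20–39: 724 × 0.942 = 682
40+: 4833 × 0.92 + 9566 × 0.666 = 4446 + 6371 = 10817
Net migration: 0–19 − 260 → 2099; 20–39 + 320 → 1002; 40+ + 50 → 10867
End of period: [2099, 1002, 10867]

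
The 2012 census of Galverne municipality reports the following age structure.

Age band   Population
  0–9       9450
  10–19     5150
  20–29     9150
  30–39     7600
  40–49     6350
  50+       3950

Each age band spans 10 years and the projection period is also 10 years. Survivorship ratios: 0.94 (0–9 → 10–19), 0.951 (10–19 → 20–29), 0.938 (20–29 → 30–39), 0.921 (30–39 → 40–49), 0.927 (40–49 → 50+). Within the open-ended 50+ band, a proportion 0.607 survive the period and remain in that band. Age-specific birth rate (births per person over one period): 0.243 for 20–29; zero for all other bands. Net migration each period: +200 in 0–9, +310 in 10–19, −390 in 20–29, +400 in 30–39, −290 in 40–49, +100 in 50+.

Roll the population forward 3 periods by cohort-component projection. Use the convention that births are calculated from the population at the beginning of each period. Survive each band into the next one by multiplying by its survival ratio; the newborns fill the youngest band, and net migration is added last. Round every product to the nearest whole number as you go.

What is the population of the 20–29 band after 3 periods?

Call the groups 1 to 6, youngest first.
Period 1:
Births: 9150 × 0.243 = 2223
Group 2: 9450 × 0.94 = 8883
Group 3: 5150 × 0.951 = 4898
Group 4: 9150 × 0.938 = 8583
Group 5: 7600 × 0.921 = 7000
Group 6: 6350 × 0.927 + 3950 × 0.607 = 5886 + 2398 = 8284
Net migration: Group 1 + 200 → 2423; Group 2 + 310 → 9193; Group 3 − 390 → 4508; Group 4 + 400 → 8983; Group 5 − 290 → 6710; Group 6 + 100 → 8384
Giving 2423 / 9193 / 4508 / 8983 / 6710 / 8384.
Period 2:
Births: 4508 × 0.243 = 1095
Group 2: 2423 × 0.94 = 2278
Group 3: 9193 × 0.951 = 8743
Group 4: 4508 × 0.938 = 4229
Group 5: 8983 × 0.921 = 8273
Group 6: 6710 × 0.927 + 8384 × 0.607 = 6220 + 5089 = 11309
Net migration: Group 1 + 200 → 1295; Group 2 + 310 → 2588; Group 3 − 390 → 8353; Group 4 + 400 → 4629; Group 5 − 290 → 7983; Group 6 + 100 → 11409
Giving 1295 / 2588 / 8353 / 4629 / 7983 / 11409.
Period 3:
Births: 8353 × 0.243 = 2030
Group 2: 1295 × 0.94 = 1217
Group 3: 2588 × 0.951 = 2461
Group 4: 8353 × 0.938 = 7835
Group 5: 4629 × 0.921 = 4263
Group 6: 7983 × 0.927 + 11409 × 0.607 = 7400 + 6925 = 14325
Net migration: Group 1 + 200 → 2230; Group 2 + 310 → 1527; Group 3 − 390 → 2071; Group 4 + 400 → 8235; Group 5 − 290 → 3973; Group 6 + 100 → 14425
Giving 2230 / 1527 / 2071 / 8235 / 3973 / 14425.

2071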